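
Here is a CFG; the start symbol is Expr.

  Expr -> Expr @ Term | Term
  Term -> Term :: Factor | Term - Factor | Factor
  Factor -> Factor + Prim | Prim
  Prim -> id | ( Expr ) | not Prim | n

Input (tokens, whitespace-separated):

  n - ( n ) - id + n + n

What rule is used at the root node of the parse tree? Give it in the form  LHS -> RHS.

[Expr [Term [Term [Term [Factor [Prim n]]] - [Factor [Prim ( [Expr [Term [Factor [Prim n]]]] )]]] - [Factor [Factor [Factor [Prim id]] + [Prim n]] + [Prim n]]]]

Expr -> Term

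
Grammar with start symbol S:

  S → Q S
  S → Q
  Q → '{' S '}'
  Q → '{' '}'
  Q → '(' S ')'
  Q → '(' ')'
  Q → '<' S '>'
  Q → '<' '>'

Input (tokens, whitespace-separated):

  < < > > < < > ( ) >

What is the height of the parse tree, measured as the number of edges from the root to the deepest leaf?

[S [Q < [S [Q < >]] >] [S [Q < [S [Q < >] [S [Q ( )]]] >]]]

6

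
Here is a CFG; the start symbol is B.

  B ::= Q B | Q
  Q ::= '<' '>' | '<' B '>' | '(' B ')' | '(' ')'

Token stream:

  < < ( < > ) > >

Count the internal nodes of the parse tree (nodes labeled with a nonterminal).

8

[B [Q < [B [Q < [B [Q ( [B [Q < >]] )]] >]] >]]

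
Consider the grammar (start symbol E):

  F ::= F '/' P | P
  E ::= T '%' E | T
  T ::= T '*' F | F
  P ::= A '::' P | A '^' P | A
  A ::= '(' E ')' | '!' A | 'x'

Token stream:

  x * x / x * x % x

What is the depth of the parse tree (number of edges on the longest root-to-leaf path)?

7

[E [T [T [T [F [P [A x]]]] * [F [F [P [A x]]] / [P [A x]]]] * [F [P [A x]]]] % [E [T [F [P [A x]]]]]]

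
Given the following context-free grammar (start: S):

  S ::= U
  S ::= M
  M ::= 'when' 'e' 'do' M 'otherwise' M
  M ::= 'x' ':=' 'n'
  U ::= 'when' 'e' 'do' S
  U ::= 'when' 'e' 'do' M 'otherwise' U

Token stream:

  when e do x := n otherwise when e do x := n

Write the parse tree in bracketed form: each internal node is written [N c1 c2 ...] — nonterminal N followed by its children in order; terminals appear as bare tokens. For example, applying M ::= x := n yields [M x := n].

S
U
when e do M otherwise U
when e do x := n otherwise U
when e do x := n otherwise when e do S
when e do x := n otherwise when e do M
when e do x := n otherwise when e do x := n

[S [U when e do [M x := n] otherwise [U when e do [S [M x := n]]]]]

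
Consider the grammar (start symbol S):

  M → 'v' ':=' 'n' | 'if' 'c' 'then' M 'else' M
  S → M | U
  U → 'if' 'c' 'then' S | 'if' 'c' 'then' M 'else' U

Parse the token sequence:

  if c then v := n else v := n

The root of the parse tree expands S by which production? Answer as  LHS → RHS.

S → M

[S [M if c then [M v := n] else [M v := n]]]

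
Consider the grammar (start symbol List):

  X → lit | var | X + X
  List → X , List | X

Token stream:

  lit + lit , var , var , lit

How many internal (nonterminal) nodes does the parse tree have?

[List [X [X lit] + [X lit]] , [List [X var] , [List [X var] , [List [X lit]]]]]

10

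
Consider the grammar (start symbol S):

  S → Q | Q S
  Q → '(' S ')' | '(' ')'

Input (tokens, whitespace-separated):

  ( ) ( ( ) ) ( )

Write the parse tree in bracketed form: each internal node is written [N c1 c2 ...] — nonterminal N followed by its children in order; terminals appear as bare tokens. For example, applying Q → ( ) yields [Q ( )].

S
Q S
( ) S
( ) Q S
( ) ( S ) S
( ) ( Q ) S
( ) ( ( ) ) S
( ) ( ( ) ) Q
( ) ( ( ) ) ( )

[S [Q ( )] [S [Q ( [S [Q ( )]] )] [S [Q ( )]]]]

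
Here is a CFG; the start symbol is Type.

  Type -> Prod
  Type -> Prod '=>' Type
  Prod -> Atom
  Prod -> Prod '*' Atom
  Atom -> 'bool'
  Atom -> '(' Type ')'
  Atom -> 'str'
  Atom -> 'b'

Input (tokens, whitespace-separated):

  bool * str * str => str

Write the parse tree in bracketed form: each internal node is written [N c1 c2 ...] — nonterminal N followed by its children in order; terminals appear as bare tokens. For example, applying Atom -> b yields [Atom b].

Type
Prod => Type
Prod * Atom => Type
Prod * Atom * Atom => Type
Atom * Atom * Atom => Type
bool * Atom * Atom => Type
bool * str * Atom => Type
bool * str * str => Type
bool * str * str => Prod
bool * str * str => Atom
bool * str * str => str

[Type [Prod [Prod [Prod [Atom bool]] * [Atom str]] * [Atom str]] => [Type [Prod [Atom str]]]]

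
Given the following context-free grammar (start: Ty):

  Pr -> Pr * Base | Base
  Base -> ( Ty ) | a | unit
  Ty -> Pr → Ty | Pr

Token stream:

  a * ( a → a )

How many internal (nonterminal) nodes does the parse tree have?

11

[Ty [Pr [Pr [Base a]] * [Base ( [Ty [Pr [Base a]] → [Ty [Pr [Base a]]]] )]]]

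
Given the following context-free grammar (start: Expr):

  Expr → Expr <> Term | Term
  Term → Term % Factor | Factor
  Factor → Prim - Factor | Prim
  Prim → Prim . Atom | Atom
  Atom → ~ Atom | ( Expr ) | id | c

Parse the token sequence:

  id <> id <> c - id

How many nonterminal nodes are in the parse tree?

18

[Expr [Expr [Expr [Term [Factor [Prim [Atom id]]]]] <> [Term [Factor [Prim [Atom id]]]]] <> [Term [Factor [Prim [Atom c]] - [Factor [Prim [Atom id]]]]]]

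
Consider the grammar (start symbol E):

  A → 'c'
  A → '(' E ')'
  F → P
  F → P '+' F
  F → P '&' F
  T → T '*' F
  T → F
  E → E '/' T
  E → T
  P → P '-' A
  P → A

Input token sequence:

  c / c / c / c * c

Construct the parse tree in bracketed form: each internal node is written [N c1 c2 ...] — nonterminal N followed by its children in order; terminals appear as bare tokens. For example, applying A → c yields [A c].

[E [E [E [E [T [F [P [A c]]]]] / [T [F [P [A c]]]]] / [T [F [P [A c]]]]] / [T [T [F [P [A c]]]] * [F [P [A c]]]]]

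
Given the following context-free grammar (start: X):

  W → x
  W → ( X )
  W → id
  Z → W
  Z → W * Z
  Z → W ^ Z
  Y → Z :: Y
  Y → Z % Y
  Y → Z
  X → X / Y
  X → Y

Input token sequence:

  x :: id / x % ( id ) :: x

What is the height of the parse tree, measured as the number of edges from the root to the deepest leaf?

[X [X [Y [Z [W x]] :: [Y [Z [W id]]]]] / [Y [Z [W x]] % [Y [Z [W ( [X [Y [Z [W id]]]] )]] :: [Y [Z [W x]]]]]]

9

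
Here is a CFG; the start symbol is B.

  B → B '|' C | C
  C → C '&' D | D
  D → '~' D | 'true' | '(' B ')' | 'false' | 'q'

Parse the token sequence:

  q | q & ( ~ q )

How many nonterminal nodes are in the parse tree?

[B [B [C [D q]]] | [C [C [D q]] & [D ( [B [C [D ~ [D q]]]] )]]]

12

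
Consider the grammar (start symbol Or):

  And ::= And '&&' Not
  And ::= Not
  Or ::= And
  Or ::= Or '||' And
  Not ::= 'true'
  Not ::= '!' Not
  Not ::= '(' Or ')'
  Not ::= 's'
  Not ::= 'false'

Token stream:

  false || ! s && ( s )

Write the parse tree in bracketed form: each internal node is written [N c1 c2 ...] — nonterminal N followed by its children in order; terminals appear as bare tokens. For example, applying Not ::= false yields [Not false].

[Or [Or [And [Not false]]] || [And [And [Not ! [Not s]]] && [Not ( [Or [And [Not s]]] )]]]

Or
Or || And
And || And
Not || And
false || And
false || And && Not
false || Not && Not
false || ! Not && Not
false || ! s && Not
false || ! s && ( Or )
false || ! s && ( And )
false || ! s && ( Not )
false || ! s && ( s )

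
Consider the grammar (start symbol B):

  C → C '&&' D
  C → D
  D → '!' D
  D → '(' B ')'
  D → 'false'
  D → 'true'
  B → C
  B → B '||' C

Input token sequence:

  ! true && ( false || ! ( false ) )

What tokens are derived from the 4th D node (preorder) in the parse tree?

false

[B [C [C [D ! [D true]]] && [D ( [B [B [C [D false]]] || [C [D ! [D ( [B [C [D false]]] )]]]] )]]]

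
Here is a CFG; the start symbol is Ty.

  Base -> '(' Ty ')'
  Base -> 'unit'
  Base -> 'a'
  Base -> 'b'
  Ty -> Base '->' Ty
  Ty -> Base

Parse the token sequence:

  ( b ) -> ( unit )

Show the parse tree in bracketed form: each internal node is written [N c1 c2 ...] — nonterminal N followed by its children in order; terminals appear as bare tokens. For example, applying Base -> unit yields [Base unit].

Ty
Base -> Ty
( Ty ) -> Ty
( Base ) -> Ty
( b ) -> Ty
( b ) -> Base
( b ) -> ( Ty )
( b ) -> ( Base )
( b ) -> ( unit )

[Ty [Base ( [Ty [Base b]] )] -> [Ty [Base ( [Ty [Base unit]] )]]]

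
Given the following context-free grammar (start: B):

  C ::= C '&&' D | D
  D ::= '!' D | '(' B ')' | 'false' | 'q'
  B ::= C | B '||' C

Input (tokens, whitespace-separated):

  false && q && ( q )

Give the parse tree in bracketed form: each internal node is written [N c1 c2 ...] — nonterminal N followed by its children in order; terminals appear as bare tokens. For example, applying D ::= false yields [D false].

[B [C [C [C [D false]] && [D q]] && [D ( [B [C [D q]]] )]]]

B
C
C && D
C && D && D
D && D && D
false && D && D
false && q && D
false && q && ( B )
false && q && ( C )
false && q && ( D )
false && q && ( q )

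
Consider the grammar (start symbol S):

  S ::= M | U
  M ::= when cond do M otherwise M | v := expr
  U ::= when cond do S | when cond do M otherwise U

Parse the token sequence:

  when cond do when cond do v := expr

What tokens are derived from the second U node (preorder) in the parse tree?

[S [U when cond do [S [U when cond do [S [M v := expr]]]]]]

when cond do v := expr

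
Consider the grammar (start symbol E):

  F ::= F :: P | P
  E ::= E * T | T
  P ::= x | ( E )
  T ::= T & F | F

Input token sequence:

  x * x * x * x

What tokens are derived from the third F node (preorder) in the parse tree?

x

[E [E [E [E [T [F [P x]]]] * [T [F [P x]]]] * [T [F [P x]]]] * [T [F [P x]]]]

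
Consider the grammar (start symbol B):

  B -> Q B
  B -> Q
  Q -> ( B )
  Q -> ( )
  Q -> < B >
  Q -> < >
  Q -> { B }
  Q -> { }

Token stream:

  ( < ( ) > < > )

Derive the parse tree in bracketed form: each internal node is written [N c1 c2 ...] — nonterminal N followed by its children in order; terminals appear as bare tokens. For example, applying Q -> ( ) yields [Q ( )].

[B [Q ( [B [Q < [B [Q ( )]] >] [B [Q < >]]] )]]

B
Q
( B )
( Q B )
( < B > B )
( < Q > B )
( < ( ) > B )
( < ( ) > Q )
( < ( ) > < > )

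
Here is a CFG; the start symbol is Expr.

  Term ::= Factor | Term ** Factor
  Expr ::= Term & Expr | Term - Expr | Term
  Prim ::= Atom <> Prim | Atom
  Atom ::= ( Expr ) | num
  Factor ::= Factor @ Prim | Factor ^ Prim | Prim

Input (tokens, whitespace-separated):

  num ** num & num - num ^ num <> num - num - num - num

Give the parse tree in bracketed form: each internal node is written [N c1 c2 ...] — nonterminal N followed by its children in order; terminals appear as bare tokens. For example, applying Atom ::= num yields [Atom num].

[Expr [Term [Term [Factor [Prim [Atom num]]]] ** [Factor [Prim [Atom num]]]] & [Expr [Term [Factor [Prim [Atom num]]]] - [Expr [Term [Factor [Factor [Prim [Atom num]]] ^ [Prim [Atom num] <> [Prim [Atom num]]]]] - [Expr [Term [Factor [Prim [Atom num]]]] - [Expr [Term [Factor [Prim [Atom num]]]] - [Expr [Term [Factor [Prim [Atom num]]]]]]]]]]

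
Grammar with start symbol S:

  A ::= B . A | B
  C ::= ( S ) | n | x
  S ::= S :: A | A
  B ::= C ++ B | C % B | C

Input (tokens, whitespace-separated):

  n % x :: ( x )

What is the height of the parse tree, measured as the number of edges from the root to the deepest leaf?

8

[S [S [A [B [C n] % [B [C x]]]]] :: [A [B [C ( [S [A [B [C x]]]] )]]]]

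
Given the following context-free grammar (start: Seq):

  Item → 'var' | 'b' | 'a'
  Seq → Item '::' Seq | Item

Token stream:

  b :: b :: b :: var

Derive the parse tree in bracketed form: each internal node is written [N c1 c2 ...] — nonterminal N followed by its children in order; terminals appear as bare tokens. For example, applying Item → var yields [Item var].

Seq
Item :: Seq
b :: Seq
b :: Item :: Seq
b :: b :: Seq
b :: b :: Item :: Seq
b :: b :: b :: Seq
b :: b :: b :: Item
b :: b :: b :: var

[Seq [Item b] :: [Seq [Item b] :: [Seq [Item b] :: [Seq [Item var]]]]]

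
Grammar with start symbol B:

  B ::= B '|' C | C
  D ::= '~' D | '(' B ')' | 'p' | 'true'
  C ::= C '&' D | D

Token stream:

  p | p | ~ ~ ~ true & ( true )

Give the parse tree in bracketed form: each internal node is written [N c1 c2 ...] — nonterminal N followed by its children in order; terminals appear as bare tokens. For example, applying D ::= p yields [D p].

[B [B [B [C [D p]]] | [C [D p]]] | [C [C [D ~ [D ~ [D ~ [D true]]]]] & [D ( [B [C [D true]]] )]]]

B
B | C
B | C | C
C | C | C
D | C | C
p | C | C
p | D | C
p | p | C
p | p | C & D
p | p | D & D
p | p | ~ D & D
p | p | ~ ~ D & D
p | p | ~ ~ ~ D & D
p | p | ~ ~ ~ true & D
p | p | ~ ~ ~ true & ( B )
p | p | ~ ~ ~ true & ( C )
p | p | ~ ~ ~ true & ( D )
p | p | ~ ~ ~ true & ( true )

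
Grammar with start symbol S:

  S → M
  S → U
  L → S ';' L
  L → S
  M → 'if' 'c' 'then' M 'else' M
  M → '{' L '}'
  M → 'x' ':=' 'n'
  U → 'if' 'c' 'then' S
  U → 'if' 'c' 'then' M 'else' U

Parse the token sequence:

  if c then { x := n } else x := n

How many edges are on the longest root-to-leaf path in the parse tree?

[S [M if c then [M { [L [S [M x := n]]] }] else [M x := n]]]

6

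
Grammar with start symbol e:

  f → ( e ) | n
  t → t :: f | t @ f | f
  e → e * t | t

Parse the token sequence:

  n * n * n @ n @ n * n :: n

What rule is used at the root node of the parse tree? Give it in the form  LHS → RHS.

[e [e [e [e [t [f n]]] * [t [f n]]] * [t [t [t [f n]] @ [f n]] @ [f n]]] * [t [t [f n]] :: [f n]]]

e → e * t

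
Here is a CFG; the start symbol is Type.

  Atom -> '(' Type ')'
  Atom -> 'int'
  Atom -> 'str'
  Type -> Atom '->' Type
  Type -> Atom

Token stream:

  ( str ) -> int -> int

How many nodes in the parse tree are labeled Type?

[Type [Atom ( [Type [Atom str]] )] -> [Type [Atom int] -> [Type [Atom int]]]]

4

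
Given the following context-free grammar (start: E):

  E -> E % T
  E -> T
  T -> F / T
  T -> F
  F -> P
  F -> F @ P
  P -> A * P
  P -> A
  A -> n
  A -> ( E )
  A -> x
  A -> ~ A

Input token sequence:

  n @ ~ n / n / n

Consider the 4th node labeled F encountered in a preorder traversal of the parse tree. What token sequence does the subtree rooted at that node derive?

n

[E [T [F [F [P [A n]]] @ [P [A ~ [A n]]]] / [T [F [P [A n]]] / [T [F [P [A n]]]]]]]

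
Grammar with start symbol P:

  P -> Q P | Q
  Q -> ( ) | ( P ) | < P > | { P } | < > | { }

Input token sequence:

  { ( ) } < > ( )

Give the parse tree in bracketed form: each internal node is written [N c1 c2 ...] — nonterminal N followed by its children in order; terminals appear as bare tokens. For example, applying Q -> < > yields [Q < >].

[P [Q { [P [Q ( )]] }] [P [Q < >] [P [Q ( )]]]]

P
Q P
{ P } P
{ Q } P
{ ( ) } P
{ ( ) } Q P
{ ( ) } < > P
{ ( ) } < > Q
{ ( ) } < > ( )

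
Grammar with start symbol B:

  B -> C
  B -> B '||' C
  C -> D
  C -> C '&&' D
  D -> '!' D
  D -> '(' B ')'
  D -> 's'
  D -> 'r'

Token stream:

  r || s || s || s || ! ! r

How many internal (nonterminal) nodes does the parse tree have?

[B [B [B [B [B [C [D r]]] || [C [D s]]] || [C [D s]]] || [C [D s]]] || [C [D ! [D ! [D r]]]]]

17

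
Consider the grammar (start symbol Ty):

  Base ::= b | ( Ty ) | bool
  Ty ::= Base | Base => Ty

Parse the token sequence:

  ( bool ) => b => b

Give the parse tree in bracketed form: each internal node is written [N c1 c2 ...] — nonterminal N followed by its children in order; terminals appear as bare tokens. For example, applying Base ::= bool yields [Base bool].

[Ty [Base ( [Ty [Base bool]] )] => [Ty [Base b] => [Ty [Base b]]]]

Ty
Base => Ty
( Ty ) => Ty
( Base ) => Ty
( bool ) => Ty
( bool ) => Base => Ty
( bool ) => b => Ty
( bool ) => b => Base
( bool ) => b => b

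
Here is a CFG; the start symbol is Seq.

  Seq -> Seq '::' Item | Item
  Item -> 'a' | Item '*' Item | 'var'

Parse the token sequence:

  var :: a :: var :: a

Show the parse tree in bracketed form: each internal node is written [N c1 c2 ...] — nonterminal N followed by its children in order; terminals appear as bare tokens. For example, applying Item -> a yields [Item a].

Seq
Seq :: Item
Seq :: Item :: Item
Seq :: Item :: Item :: Item
Item :: Item :: Item :: Item
var :: Item :: Item :: Item
var :: a :: Item :: Item
var :: a :: var :: Item
var :: a :: var :: a

[Seq [Seq [Seq [Seq [Item var]] :: [Item a]] :: [Item var]] :: [Item a]]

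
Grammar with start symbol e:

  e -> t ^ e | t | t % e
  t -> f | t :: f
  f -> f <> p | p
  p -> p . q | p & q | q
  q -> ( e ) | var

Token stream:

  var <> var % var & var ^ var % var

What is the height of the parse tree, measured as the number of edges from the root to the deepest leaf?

8

[e [t [f [f [p [q var]]] <> [p [q var]]]] % [e [t [f [p [p [q var]] & [q var]]]] ^ [e [t [f [p [q var]]]] % [e [t [f [p [q var]]]]]]]]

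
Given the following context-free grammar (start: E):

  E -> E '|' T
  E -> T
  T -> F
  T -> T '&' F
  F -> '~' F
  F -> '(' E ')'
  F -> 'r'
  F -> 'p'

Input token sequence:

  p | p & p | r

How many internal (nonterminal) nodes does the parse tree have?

11

[E [E [E [T [F p]]] | [T [T [F p]] & [F p]]] | [T [F r]]]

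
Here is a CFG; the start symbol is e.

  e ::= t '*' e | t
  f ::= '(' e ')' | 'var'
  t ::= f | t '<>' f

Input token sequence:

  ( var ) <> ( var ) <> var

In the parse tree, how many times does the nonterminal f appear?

[e [t [t [t [f ( [e [t [f var]]] )]] <> [f ( [e [t [f var]]] )]] <> [f var]]]

5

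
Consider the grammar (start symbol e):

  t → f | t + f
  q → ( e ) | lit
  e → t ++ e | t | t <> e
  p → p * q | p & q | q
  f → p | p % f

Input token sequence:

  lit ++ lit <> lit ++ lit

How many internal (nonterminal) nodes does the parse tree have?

20

[e [t [f [p [q lit]]]] ++ [e [t [f [p [q lit]]]] <> [e [t [f [p [q lit]]]] ++ [e [t [f [p [q lit]]]]]]]]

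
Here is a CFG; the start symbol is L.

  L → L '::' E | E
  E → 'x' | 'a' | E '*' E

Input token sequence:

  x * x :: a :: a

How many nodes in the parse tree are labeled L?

[L [L [L [E [E x] * [E x]]] :: [E a]] :: [E a]]

3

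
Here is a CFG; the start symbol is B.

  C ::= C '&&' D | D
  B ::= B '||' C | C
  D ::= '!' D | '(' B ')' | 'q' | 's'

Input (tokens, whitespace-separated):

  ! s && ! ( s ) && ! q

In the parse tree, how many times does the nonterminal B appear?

[B [C [C [C [D ! [D s]]] && [D ! [D ( [B [C [D s]]] )]]] && [D ! [D q]]]]

2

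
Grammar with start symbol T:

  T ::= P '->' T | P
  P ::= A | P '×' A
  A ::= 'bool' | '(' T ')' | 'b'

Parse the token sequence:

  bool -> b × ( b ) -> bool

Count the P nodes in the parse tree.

5

[T [P [A bool]] -> [T [P [P [A b]] × [A ( [T [P [A b]]] )]] -> [T [P [A bool]]]]]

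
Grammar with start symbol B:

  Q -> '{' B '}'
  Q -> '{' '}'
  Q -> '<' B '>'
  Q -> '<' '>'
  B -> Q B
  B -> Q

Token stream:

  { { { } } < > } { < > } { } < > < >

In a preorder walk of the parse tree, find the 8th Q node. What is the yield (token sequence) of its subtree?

[B [Q { [B [Q { [B [Q { }]] }] [B [Q < >]]] }] [B [Q { [B [Q < >]] }] [B [Q { }] [B [Q < >] [B [Q < >]]]]]]

< >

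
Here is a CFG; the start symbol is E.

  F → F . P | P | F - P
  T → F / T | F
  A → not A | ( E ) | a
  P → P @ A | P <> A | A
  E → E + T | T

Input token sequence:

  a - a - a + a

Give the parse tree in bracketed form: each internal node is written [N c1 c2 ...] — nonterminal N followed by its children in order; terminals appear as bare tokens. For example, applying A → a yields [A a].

[E [E [T [F [F [F [P [A a]]] - [P [A a]]] - [P [A a]]]]] + [T [F [P [A a]]]]]

E
E + T
T + T
F + T
F - P + T
F - P - P + T
P - P - P + T
A - P - P + T
a - P - P + T
a - A - P + T
a - a - P + T
a - a - A + T
a - a - a + T
a - a - a + F
a - a - a + P
a - a - a + A
a - a - a + a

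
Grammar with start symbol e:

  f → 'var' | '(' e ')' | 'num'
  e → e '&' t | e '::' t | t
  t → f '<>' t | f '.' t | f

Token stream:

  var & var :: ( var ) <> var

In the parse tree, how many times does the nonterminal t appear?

[e [e [e [t [f var]]] & [t [f var]]] :: [t [f ( [e [t [f var]]] )] <> [t [f var]]]]

5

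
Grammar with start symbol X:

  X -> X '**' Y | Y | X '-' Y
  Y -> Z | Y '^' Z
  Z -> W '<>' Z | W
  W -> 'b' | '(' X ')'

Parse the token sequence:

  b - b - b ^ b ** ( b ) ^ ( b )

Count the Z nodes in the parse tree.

8

[X [X [X [X [Y [Z [W b]]]] - [Y [Z [W b]]]] - [Y [Y [Z [W b]]] ^ [Z [W b]]]] ** [Y [Y [Z [W ( [X [Y [Z [W b]]]] )]]] ^ [Z [W ( [X [Y [Z [W b]]]] )]]]]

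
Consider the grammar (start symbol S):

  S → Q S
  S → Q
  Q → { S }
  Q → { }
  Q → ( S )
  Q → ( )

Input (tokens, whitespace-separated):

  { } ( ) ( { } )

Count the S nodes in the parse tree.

4

[S [Q { }] [S [Q ( )] [S [Q ( [S [Q { }]] )]]]]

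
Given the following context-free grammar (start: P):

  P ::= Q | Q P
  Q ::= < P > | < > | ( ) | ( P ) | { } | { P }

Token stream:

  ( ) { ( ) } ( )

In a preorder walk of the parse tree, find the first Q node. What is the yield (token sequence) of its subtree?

( )

[P [Q ( )] [P [Q { [P [Q ( )]] }] [P [Q ( )]]]]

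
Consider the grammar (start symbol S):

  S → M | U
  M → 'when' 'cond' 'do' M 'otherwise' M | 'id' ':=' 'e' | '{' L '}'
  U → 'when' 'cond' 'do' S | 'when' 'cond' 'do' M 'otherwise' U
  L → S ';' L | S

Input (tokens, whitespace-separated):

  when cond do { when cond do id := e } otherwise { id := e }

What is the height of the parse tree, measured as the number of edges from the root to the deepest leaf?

[S [M when cond do [M { [L [S [U when cond do [S [M id := e]]]]] }] otherwise [M { [L [S [M id := e]]] }]]]

8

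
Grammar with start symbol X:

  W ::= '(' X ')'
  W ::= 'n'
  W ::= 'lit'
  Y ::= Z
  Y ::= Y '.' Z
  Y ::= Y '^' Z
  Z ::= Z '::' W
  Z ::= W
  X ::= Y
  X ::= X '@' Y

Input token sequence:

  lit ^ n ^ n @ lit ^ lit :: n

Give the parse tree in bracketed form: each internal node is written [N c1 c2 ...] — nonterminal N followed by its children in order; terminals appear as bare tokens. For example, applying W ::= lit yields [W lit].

X
X @ Y
Y @ Y
Y ^ Z @ Y
Y ^ Z ^ Z @ Y
Z ^ Z ^ Z @ Y
W ^ Z ^ Z @ Y
lit ^ Z ^ Z @ Y
lit ^ W ^ Z @ Y
lit ^ n ^ Z @ Y
lit ^ n ^ W @ Y
lit ^ n ^ n @ Y
lit ^ n ^ n @ Y ^ Z
lit ^ n ^ n @ Z ^ Z
lit ^ n ^ n @ W ^ Z
lit ^ n ^ n @ lit ^ Z
lit ^ n ^ n @ lit ^ Z :: W
lit ^ n ^ n @ lit ^ W :: W
lit ^ n ^ n @ lit ^ lit :: W
lit ^ n ^ n @ lit ^ lit :: n

[X [X [Y [Y [Y [Z [W lit]]] ^ [Z [W n]]] ^ [Z [W n]]]] @ [Y [Y [Z [W lit]]] ^ [Z [Z [W lit]] :: [W n]]]]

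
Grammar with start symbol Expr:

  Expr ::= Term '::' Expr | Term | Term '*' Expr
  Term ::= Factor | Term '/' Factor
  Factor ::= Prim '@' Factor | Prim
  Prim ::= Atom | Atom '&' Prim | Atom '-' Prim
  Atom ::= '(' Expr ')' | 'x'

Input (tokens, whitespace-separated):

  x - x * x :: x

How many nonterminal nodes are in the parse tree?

17

[Expr [Term [Factor [Prim [Atom x] - [Prim [Atom x]]]]] * [Expr [Term [Factor [Prim [Atom x]]]] :: [Expr [Term [Factor [Prim [Atom x]]]]]]]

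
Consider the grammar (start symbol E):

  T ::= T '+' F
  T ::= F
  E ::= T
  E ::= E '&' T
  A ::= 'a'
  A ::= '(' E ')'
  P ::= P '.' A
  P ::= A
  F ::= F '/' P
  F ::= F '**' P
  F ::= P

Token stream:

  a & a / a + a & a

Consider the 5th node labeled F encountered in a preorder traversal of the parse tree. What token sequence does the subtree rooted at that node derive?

a

[E [E [E [T [F [P [A a]]]]] & [T [T [F [F [P [A a]]] / [P [A a]]]] + [F [P [A a]]]]] & [T [F [P [A a]]]]]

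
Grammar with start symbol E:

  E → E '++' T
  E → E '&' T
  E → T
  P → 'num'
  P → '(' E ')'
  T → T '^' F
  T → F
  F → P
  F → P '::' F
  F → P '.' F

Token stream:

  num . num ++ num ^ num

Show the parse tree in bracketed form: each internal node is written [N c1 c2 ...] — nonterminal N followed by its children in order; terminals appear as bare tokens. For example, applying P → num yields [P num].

[E [E [T [F [P num] . [F [P num]]]]] ++ [T [T [F [P num]]] ^ [F [P num]]]]

E
E ++ T
T ++ T
F ++ T
P . F ++ T
num . F ++ T
num . P ++ T
num . num ++ T
num . num ++ T ^ F
num . num ++ F ^ F
num . num ++ P ^ F
num . num ++ num ^ F
num . num ++ num ^ P
num . num ++ num ^ num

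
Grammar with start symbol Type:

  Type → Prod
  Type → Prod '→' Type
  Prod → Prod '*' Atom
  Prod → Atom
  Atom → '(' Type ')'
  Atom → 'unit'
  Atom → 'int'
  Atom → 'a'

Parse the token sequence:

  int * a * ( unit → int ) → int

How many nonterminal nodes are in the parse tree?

[Type [Prod [Prod [Prod [Atom int]] * [Atom a]] * [Atom ( [Type [Prod [Atom unit]] → [Type [Prod [Atom int]]]] )]] → [Type [Prod [Atom int]]]]

16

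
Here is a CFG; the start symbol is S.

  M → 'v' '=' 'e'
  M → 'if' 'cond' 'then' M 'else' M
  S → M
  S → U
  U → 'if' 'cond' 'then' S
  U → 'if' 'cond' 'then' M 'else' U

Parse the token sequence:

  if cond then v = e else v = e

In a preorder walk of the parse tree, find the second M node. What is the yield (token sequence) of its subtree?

[S [M if cond then [M v = e] else [M v = e]]]

v = e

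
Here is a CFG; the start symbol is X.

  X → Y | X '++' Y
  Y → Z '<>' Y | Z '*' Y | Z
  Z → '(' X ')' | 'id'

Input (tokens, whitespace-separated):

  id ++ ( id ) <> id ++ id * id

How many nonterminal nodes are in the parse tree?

16

[X [X [X [Y [Z id]]] ++ [Y [Z ( [X [Y [Z id]]] )] <> [Y [Z id]]]] ++ [Y [Z id] * [Y [Z id]]]]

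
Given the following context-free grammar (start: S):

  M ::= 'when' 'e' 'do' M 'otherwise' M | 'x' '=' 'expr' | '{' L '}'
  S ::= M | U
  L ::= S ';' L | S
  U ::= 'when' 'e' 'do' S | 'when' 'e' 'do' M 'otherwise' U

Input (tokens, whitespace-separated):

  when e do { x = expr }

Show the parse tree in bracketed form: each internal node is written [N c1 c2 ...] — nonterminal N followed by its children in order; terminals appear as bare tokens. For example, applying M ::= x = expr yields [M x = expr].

[S [U when e do [S [M { [L [S [M x = expr]]] }]]]]

S
U
when e do S
when e do M
when e do { L }
when e do { S }
when e do { M }
when e do { x = expr }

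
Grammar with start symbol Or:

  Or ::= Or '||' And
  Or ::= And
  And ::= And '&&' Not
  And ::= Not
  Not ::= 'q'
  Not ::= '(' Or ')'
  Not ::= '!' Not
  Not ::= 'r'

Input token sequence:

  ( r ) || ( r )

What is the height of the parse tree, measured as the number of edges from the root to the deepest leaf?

[Or [Or [And [Not ( [Or [And [Not r]]] )]]] || [And [Not ( [Or [And [Not r]]] )]]]

7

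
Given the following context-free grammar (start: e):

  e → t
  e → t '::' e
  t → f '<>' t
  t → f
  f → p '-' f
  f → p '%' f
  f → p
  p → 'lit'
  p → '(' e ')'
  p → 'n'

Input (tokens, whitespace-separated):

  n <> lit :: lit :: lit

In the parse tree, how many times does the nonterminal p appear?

[e [t [f [p n]] <> [t [f [p lit]]]] :: [e [t [f [p lit]]] :: [e [t [f [p lit]]]]]]

4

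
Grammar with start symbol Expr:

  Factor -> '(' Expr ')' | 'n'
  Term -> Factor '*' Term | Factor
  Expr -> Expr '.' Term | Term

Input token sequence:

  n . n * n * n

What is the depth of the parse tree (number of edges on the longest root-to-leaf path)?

5

[Expr [Expr [Term [Factor n]]] . [Term [Factor n] * [Term [Factor n] * [Term [Factor n]]]]]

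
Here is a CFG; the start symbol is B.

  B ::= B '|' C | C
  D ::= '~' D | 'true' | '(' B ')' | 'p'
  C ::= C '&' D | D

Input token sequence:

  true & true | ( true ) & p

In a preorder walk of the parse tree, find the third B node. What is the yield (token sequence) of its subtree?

true

[B [B [C [C [D true]] & [D true]]] | [C [C [D ( [B [C [D true]]] )]] & [D p]]]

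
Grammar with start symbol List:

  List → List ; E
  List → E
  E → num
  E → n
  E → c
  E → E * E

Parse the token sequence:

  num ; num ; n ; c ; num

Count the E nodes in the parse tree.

5

[List [List [List [List [List [E num]] ; [E num]] ; [E n]] ; [E c]] ; [E num]]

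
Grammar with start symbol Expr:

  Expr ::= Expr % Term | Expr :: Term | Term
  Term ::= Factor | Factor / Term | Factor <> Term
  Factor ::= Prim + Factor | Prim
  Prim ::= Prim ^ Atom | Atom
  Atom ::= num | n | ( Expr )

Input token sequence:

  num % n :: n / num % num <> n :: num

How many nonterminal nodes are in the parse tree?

[Expr [Expr [Expr [Expr [Expr [Term [Factor [Prim [Atom num]]]]] % [Term [Factor [Prim [Atom n]]]]] :: [Term [Factor [Prim [Atom n]]] / [Term [Factor [Prim [Atom num]]]]]] % [Term [Factor [Prim [Atom num]]] <> [Term [Factor [Prim [Atom n]]]]]] :: [Term [Factor [Prim [Atom num]]]]]

33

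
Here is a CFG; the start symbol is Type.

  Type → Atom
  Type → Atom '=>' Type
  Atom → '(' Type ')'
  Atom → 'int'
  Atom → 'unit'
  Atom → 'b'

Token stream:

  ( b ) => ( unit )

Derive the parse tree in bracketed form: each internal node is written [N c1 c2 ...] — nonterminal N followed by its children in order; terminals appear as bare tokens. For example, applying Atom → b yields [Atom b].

Type
Atom => Type
( Type ) => Type
( Atom ) => Type
( b ) => Type
( b ) => Atom
( b ) => ( Type )
( b ) => ( Atom )
( b ) => ( unit )

[Type [Atom ( [Type [Atom b]] )] => [Type [Atom ( [Type [Atom unit]] )]]]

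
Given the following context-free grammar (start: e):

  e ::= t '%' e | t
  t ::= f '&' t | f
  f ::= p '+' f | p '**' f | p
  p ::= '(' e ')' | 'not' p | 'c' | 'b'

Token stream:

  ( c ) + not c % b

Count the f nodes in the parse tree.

[e [t [f [p ( [e [t [f [p c]]]] )] + [f [p not [p c]]]]] % [e [t [f [p b]]]]]

4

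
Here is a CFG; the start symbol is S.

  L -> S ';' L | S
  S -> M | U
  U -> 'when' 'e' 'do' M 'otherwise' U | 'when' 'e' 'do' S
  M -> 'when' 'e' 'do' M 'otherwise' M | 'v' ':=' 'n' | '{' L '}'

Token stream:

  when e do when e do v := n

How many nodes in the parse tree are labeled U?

[S [U when e do [S [U when e do [S [M v := n]]]]]]

2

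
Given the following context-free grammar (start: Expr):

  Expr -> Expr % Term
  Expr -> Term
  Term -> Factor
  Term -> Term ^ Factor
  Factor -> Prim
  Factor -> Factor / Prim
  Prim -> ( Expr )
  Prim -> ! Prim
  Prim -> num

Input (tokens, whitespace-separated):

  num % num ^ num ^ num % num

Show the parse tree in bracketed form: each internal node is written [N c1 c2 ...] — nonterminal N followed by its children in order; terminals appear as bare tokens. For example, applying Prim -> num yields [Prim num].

[Expr [Expr [Expr [Term [Factor [Prim num]]]] % [Term [Term [Term [Factor [Prim num]]] ^ [Factor [Prim num]]] ^ [Factor [Prim num]]]] % [Term [Factor [Prim num]]]]

Expr
Expr % Term
Expr % Term % Term
Term % Term % Term
Factor % Term % Term
Prim % Term % Term
num % Term % Term
num % Term ^ Factor % Term
num % Term ^ Factor ^ Factor % Term
num % Factor ^ Factor ^ Factor % Term
num % Prim ^ Factor ^ Factor % Term
num % num ^ Factor ^ Factor % Term
num % num ^ Prim ^ Factor % Term
num % num ^ num ^ Factor % Term
num % num ^ num ^ Prim % Term
num % num ^ num ^ num % Term
num % num ^ num ^ num % Factor
num % num ^ num ^ num % Prim
num % num ^ num ^ num % num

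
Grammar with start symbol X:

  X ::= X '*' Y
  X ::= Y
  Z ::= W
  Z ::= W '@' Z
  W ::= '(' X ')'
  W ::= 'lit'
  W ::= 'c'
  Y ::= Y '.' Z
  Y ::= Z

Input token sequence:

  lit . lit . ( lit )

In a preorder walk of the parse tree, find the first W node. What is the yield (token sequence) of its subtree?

[X [Y [Y [Y [Z [W lit]]] . [Z [W lit]]] . [Z [W ( [X [Y [Z [W lit]]]] )]]]]

lit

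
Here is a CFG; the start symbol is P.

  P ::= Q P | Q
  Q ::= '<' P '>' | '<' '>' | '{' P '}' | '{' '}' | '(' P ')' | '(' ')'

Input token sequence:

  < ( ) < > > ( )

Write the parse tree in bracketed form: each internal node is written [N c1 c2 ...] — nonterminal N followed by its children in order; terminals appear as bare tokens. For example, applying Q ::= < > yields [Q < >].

[P [Q < [P [Q ( )] [P [Q < >]]] >] [P [Q ( )]]]

P
Q P
< P > P
< Q P > P
< ( ) P > P
< ( ) Q > P
< ( ) < > > P
< ( ) < > > Q
< ( ) < > > ( )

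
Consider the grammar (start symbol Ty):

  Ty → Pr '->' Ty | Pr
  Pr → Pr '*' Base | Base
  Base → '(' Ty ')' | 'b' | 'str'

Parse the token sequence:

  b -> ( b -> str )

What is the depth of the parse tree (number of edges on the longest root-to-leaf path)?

8

[Ty [Pr [Base b]] -> [Ty [Pr [Base ( [Ty [Pr [Base b]] -> [Ty [Pr [Base str]]]] )]]]]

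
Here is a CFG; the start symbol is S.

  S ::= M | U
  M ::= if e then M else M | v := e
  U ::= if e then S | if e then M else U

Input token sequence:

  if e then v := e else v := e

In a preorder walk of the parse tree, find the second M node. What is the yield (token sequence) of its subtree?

v := e

[S [M if e then [M v := e] else [M v := e]]]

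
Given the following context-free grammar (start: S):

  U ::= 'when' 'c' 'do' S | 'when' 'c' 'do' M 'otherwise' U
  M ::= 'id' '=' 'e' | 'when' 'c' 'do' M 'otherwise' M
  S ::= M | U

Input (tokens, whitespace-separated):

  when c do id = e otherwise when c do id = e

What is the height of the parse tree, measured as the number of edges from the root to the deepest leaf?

[S [U when c do [M id = e] otherwise [U when c do [S [M id = e]]]]]

5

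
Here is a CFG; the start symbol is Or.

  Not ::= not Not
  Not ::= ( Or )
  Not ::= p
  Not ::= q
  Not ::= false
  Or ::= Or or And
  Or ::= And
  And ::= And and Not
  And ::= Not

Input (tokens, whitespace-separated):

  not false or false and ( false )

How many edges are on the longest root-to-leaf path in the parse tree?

6

[Or [Or [And [Not not [Not false]]]] or [And [And [Not false]] and [Not ( [Or [And [Not false]]] )]]]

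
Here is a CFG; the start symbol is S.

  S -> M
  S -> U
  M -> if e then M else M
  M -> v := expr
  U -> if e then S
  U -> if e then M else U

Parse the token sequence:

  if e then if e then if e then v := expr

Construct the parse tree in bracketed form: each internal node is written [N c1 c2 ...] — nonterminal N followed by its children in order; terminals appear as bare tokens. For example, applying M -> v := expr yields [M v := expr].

[S [U if e then [S [U if e then [S [U if e then [S [M v := expr]]]]]]]]

S
U
if e then S
if e then U
if e then if e then S
if e then if e then U
if e then if e then if e then S
if e then if e then if e then M
if e then if e then if e then v := expr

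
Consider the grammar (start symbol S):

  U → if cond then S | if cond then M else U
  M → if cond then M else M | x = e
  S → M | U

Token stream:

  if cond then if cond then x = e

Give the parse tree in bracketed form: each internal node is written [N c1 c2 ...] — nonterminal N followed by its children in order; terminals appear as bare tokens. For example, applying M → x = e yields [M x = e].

S
U
if cond then S
if cond then U
if cond then if cond then S
if cond then if cond then M
if cond then if cond then x = e

[S [U if cond then [S [U if cond then [S [M x = e]]]]]]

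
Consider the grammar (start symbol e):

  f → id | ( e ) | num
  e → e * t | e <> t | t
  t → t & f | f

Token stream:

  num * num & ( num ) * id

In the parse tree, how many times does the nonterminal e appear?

[e [e [e [t [f num]]] * [t [t [f num]] & [f ( [e [t [f num]]] )]]] * [t [f id]]]

4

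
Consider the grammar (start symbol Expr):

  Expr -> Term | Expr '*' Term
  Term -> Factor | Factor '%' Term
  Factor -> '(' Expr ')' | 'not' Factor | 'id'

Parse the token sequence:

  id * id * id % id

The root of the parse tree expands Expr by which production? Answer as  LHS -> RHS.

[Expr [Expr [Expr [Term [Factor id]]] * [Term [Factor id]]] * [Term [Factor id] % [Term [Factor id]]]]

Expr -> Expr '*' Term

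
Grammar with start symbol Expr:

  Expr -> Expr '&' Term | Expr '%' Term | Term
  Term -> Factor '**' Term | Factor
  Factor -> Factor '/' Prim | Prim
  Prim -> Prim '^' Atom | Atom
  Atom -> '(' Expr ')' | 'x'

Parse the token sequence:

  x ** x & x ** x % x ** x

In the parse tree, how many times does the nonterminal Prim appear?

6

[Expr [Expr [Expr [Term [Factor [Prim [Atom x]]] ** [Term [Factor [Prim [Atom x]]]]]] & [Term [Factor [Prim [Atom x]]] ** [Term [Factor [Prim [Atom x]]]]]] % [Term [Factor [Prim [Atom x]]] ** [Term [Factor [Prim [Atom x]]]]]]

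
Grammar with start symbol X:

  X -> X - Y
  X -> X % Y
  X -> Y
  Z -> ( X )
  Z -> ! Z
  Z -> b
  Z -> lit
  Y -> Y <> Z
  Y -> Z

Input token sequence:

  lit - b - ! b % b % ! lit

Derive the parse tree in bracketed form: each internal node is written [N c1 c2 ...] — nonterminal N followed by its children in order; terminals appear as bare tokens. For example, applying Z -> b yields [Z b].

X
X % Y
X % Y % Y
X - Y % Y % Y
X - Y - Y % Y % Y
Y - Y - Y % Y % Y
Z - Y - Y % Y % Y
lit - Y - Y % Y % Y
lit - Z - Y % Y % Y
lit - b - Y % Y % Y
lit - b - Z % Y % Y
lit - b - ! Z % Y % Y
lit - b - ! b % Y % Y
lit - b - ! b % Z % Y
lit - b - ! b % b % Y
lit - b - ! b % b % Z
lit - b - ! b % b % ! Z
lit - b - ! b % b % ! lit

[X [X [X [X [X [Y [Z lit]]] - [Y [Z b]]] - [Y [Z ! [Z b]]]] % [Y [Z b]]] % [Y [Z ! [Z lit]]]]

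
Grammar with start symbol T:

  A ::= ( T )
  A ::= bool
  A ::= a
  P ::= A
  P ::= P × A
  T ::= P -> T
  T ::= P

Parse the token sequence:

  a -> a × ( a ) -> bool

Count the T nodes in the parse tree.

4

[T [P [A a]] -> [T [P [P [A a]] × [A ( [T [P [A a]]] )]] -> [T [P [A bool]]]]]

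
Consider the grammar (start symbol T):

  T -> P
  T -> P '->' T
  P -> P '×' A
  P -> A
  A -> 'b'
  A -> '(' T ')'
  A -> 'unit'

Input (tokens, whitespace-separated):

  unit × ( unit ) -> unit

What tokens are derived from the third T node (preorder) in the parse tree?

[T [P [P [A unit]] × [A ( [T [P [A unit]]] )]] -> [T [P [A unit]]]]

unit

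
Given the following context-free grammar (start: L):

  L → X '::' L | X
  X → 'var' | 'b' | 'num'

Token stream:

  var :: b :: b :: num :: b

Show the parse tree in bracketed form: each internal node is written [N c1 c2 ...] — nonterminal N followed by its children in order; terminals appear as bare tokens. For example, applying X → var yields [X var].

[L [X var] :: [L [X b] :: [L [X b] :: [L [X num] :: [L [X b]]]]]]

L
X :: L
var :: L
var :: X :: L
var :: b :: L
var :: b :: X :: L
var :: b :: b :: L
var :: b :: b :: X :: L
var :: b :: b :: num :: L
var :: b :: b :: num :: X
var :: b :: b :: num :: b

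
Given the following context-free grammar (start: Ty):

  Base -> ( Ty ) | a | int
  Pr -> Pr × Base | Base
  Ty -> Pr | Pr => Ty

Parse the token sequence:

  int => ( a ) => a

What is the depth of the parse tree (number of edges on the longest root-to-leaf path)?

7

[Ty [Pr [Base int]] => [Ty [Pr [Base ( [Ty [Pr [Base a]]] )]] => [Ty [Pr [Base a]]]]]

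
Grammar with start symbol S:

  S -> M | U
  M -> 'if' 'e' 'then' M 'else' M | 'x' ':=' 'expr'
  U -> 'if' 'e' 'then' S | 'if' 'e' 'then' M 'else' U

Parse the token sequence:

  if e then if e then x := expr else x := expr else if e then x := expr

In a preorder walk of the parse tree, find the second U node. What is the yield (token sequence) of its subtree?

[S [U if e then [M if e then [M x := expr] else [M x := expr]] else [U if e then [S [M x := expr]]]]]

if e then x := expr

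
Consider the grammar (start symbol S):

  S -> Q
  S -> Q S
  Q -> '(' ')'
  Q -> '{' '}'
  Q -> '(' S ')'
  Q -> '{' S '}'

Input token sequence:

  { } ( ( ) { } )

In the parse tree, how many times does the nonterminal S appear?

[S [Q { }] [S [Q ( [S [Q ( )] [S [Q { }]]] )]]]

4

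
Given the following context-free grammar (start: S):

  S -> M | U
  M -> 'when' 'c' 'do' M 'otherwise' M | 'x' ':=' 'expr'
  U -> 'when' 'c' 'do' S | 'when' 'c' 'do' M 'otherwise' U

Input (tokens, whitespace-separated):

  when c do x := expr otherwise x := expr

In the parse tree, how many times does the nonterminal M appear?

[S [M when c do [M x := expr] otherwise [M x := expr]]]

3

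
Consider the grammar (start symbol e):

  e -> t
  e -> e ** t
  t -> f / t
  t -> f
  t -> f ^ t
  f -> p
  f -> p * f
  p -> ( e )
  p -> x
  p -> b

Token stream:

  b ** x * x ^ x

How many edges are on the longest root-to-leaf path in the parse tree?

[e [e [t [f [p b]]]] ** [t [f [p x] * [f [p x]]] ^ [t [f [p x]]]]]

5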